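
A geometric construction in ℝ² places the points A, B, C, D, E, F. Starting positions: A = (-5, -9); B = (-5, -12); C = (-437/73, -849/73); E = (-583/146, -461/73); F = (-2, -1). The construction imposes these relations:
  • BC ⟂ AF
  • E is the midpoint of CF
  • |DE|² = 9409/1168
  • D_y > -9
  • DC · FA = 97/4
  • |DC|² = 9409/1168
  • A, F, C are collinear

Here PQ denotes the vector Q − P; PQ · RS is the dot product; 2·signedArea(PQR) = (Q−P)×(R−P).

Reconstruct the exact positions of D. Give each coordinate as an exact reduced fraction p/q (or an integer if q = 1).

1. D_x = -1457/292  [line 3·x + 8·y + 347/4 = 0 ∩ |DE|² = 9409/1168]
2. D_y = -655/73  [line 3·x + 8·y + 347/4 = 0 ∩ |DE|² = 9409/1168]
   → D = (-1457/292, -655/73)

D = (-1457/292, -655/73)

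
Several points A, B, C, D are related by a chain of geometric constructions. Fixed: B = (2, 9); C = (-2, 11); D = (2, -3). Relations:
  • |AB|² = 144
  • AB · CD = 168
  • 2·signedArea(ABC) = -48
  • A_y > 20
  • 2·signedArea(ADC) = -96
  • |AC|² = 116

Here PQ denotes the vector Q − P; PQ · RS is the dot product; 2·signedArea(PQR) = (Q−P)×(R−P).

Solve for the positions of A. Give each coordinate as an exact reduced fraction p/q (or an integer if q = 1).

A = (2, 21)

1. A_x = 2  [2·signedArea(ADC) = -96 ∩ AB · CD = 168]
2. A_y = 21  [2·signedArea(ADC) = -96 ∩ AB · CD = 168]
   → A = (2, 21)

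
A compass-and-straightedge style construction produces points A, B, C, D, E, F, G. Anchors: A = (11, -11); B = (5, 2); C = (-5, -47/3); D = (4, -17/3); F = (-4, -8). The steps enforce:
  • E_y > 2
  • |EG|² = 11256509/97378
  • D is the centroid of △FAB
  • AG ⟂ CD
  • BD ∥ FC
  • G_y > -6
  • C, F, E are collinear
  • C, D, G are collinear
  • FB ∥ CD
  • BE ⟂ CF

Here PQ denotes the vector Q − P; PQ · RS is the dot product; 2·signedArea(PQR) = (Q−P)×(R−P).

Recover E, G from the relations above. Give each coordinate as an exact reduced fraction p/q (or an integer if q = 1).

E = (-1381/538, 1607/538)
G = (811/181, -929/181)

1. E_x = -1381/538  [C, F, E are collinear ∩ BE ⟂ CF]
2. E_y = 1607/538  [C, F, E are collinear ∩ BE ⟂ CF]
   → E = (-1381/538, 1607/538)
3. G_x = 811/181  [C, D, G are collinear ∩ AG ⟂ CD]
4. G_y = -929/181  [C, D, G are collinear ∩ AG ⟂ CD]
   → G = (811/181, -929/181)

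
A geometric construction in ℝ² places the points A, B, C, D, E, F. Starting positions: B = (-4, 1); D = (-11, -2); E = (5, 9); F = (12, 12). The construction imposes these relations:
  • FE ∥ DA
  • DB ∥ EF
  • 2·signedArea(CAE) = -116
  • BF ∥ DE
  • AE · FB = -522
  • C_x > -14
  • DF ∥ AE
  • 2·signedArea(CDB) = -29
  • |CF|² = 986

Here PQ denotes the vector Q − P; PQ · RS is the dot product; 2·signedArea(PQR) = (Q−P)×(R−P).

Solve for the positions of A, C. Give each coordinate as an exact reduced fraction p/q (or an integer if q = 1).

1. A_x = -18  [DF ∥ AE ∩ FE ∥ DA]
2. A_y = -5  [DF ∥ AE ∩ FE ∥ DA]
   → A = (-18, -5)
3. C_x = -13  [2·signedArea(CDB) = -29 ∩ 2·signedArea(CAE) = -116]
4. C_y = -7  [2·signedArea(CDB) = -29 ∩ 2·signedArea(CAE) = -116]
   → C = (-13, -7)

A = (-18, -5)
C = (-13, -7)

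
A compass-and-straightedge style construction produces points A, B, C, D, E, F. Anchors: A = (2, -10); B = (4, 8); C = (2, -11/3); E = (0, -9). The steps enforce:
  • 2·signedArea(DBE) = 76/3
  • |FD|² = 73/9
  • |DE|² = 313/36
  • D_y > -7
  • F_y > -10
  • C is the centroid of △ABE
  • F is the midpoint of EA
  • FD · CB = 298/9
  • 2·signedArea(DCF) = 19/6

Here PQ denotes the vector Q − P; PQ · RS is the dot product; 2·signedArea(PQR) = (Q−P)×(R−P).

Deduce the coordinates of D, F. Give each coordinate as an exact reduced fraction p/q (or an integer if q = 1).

1. D_x = 2  [line 17·x + -4·y + -184/3 = 0 ∩ |DE|² = 313/36]
2. D_y = -41/6  [line 17·x + -4·y + -184/3 = 0 ∩ |DE|² = 313/36]
   → D = (2, -41/6)
3. F_x = 1  [F is the midpoint of EA]
4. F_y = -19/2  [F is the midpoint of EA]
   → F = (1, -19/2)

D = (2, -41/6)
F = (1, -19/2)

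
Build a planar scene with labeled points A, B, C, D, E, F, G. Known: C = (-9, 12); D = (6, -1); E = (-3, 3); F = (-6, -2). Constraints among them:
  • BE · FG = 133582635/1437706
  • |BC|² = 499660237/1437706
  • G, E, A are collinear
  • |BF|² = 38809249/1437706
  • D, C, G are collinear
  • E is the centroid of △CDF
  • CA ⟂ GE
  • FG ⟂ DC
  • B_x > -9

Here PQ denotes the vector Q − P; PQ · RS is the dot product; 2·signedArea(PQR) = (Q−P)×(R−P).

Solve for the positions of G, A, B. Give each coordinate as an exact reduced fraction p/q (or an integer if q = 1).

A = (-5240649/1437706, 3782973/1437706)
B = (-12011823/1437706, -9533797/1437706)
G = (-141/394, 1777/394)

1. G_x = -141/394  [D, C, G are collinear ∩ FG ⟂ DC]
2. G_y = 1777/394  [D, C, G are collinear ∩ FG ⟂ DC]
   → G = (-141/394, 1777/394)
3. A_x = -5240649/1437706  [G, E, A are collinear ∩ CA ⟂ GE]
4. A_y = 3782973/1437706  [G, E, A are collinear ∩ CA ⟂ GE]
   → A = (-5240649/1437706, 3782973/1437706)
5. B_x = -12011823/1437706  [line -2223/394·x + -2565/394·y + -129838761/1437706 = 0 ∩ |BC|² = 499660237/1437706]
6. B_y = -9533797/1437706  [line -2223/394·x + -2565/394·y + -129838761/1437706 = 0 ∩ |BC|² = 499660237/1437706]
   → B = (-12011823/1437706, -9533797/1437706)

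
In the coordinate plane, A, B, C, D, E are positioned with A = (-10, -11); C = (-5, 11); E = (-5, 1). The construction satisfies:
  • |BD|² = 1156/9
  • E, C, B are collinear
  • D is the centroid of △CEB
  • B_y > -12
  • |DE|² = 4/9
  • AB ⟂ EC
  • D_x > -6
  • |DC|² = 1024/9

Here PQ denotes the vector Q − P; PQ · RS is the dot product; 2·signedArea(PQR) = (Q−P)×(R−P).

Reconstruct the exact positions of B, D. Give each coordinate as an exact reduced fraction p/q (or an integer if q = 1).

1. B_x = -5  [E, C, B are collinear ∩ AB ⟂ EC]
2. B_y = -11  [E, C, B are collinear ∩ AB ⟂ EC]
   → B = (-5, -11)
3. D_x = -5  [D is the centroid of △CEB]
4. D_y = 1/3  [D is the centroid of △CEB]
   → D = (-5, 1/3)

B = (-5, -11)
D = (-5, 1/3)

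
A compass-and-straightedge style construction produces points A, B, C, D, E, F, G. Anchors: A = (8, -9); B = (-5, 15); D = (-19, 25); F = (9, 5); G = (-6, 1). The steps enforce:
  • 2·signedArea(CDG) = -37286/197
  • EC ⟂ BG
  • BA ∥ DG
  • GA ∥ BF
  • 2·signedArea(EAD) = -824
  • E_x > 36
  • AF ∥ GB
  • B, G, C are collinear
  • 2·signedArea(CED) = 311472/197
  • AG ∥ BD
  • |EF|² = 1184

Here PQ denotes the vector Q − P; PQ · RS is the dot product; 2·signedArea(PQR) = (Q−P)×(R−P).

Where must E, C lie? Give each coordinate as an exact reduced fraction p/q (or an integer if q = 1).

C = (-1363/197, -2337/197)
E = (37, -15)

1. E_x = 37  [line -34·x + -27·y + 853 = 0 ∩ |EF|² = 1184]
2. E_y = -15  [line -34·x + -27·y + 853 = 0 ∩ |EF|² = 1184]
   → E = (37, -15)
3. C_x = -1363/197  [B, G, C are collinear ∩ EC ⟂ BG]
4. C_y = -2337/197  [B, G, C are collinear ∩ EC ⟂ BG]
   → C = (-1363/197, -2337/197)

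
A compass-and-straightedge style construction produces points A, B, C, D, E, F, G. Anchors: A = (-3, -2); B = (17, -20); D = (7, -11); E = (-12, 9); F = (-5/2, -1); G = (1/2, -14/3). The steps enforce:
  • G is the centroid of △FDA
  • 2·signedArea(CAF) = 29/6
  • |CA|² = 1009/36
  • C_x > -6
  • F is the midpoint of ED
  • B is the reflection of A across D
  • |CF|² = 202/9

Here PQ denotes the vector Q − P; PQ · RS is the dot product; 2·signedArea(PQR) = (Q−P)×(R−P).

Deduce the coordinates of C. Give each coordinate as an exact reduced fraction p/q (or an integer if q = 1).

1. C_x = -11/2  [line -1·x + 1/2·y + -41/6 = 0 ∩ |CA|² = 1009/36]
2. C_y = 8/3  [line -1·x + 1/2·y + -41/6 = 0 ∩ |CA|² = 1009/36]
   → C = (-11/2, 8/3)

C = (-11/2, 8/3)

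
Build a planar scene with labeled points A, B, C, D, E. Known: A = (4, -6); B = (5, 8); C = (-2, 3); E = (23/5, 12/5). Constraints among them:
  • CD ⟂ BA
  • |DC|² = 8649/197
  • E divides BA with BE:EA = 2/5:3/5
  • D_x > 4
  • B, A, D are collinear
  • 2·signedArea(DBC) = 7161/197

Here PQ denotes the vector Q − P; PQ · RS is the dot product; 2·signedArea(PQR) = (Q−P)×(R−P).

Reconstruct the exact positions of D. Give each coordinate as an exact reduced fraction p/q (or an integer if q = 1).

D = (908/197, 498/197)

1. D_x = 908/197  [B, A, D are collinear ∩ CD ⟂ BA]
2. D_y = 498/197  [B, A, D are collinear ∩ CD ⟂ BA]
   → D = (908/197, 498/197)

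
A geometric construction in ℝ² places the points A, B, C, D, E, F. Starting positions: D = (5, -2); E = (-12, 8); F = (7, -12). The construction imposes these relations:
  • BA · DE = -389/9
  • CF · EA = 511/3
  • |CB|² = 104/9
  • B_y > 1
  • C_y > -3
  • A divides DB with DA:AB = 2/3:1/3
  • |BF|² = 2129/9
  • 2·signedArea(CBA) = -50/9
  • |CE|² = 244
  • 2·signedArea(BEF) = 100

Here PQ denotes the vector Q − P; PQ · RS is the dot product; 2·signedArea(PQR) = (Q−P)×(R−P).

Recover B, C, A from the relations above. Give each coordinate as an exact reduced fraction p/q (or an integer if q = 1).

A = (11/9, 2/9)
B = (-2/3, 4/3)
C = (0, -2)

1. B_x = -2/3  [line 20·x + 19·y + -12 = 0 ∩ |BF|² = 2129/9]
2. B_y = 4/3  [line 20·x + 19·y + -12 = 0 ∩ |BF|² = 2129/9]
   → B = (-2/3, 4/3)
3. A_x = 11/9  [A divides DB with DA:AB = 2/3:1/3]
4. A_y = 2/9  [A divides DB with DA:AB = 2/3:1/3]
   → A = (11/9, 2/9)
5. C_x = 0  [2·signedArea(CBA) = -50/9 ∩ CF · EA = 511/3]
6. C_y = -2  [2·signedArea(CBA) = -50/9 ∩ CF · EA = 511/3]
   → C = (0, -2)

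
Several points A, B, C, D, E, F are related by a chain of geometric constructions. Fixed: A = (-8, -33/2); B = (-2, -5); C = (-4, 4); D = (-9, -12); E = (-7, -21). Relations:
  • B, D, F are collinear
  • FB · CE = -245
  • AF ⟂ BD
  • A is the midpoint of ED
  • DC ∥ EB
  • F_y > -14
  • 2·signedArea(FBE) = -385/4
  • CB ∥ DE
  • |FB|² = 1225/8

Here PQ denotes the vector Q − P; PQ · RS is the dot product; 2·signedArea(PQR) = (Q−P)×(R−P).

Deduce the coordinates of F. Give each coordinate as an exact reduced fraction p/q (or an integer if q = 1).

1. F_x = -43/4  [B, D, F are collinear ∩ AF ⟂ BD]
2. F_y = -55/4  [B, D, F are collinear ∩ AF ⟂ BD]
   → F = (-43/4, -55/4)

F = (-43/4, -55/4)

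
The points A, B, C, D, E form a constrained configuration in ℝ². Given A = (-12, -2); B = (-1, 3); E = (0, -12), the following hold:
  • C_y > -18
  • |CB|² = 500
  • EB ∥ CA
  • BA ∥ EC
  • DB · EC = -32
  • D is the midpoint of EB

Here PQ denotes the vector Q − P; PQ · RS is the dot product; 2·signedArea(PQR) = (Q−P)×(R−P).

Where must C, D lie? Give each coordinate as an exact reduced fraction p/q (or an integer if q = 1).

1. C_x = -11  [EB ∥ CA ∩ BA ∥ EC]
2. C_y = -17  [EB ∥ CA ∩ BA ∥ EC]
   → C = (-11, -17)
3. D_x = -1/2  [D is the midpoint of EB]
4. D_y = -9/2  [D is the midpoint of EB]
   → D = (-1/2, -9/2)

C = (-11, -17)
D = (-1/2, -9/2)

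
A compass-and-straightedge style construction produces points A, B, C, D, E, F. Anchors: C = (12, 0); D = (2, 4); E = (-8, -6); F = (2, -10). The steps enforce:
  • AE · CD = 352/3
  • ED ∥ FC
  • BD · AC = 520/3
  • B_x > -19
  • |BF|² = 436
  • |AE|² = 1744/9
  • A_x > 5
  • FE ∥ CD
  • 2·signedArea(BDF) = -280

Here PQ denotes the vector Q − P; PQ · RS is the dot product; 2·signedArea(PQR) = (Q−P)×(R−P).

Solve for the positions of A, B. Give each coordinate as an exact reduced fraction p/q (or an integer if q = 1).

A = (16/3, -2)
B = (-18, -16)

1. A_x = 16/3  [line 10·x + -4·y + -184/3 = 0 ∩ |AE|² = 1744/9]
2. A_y = -2  [line 10·x + -4·y + -184/3 = 0 ∩ |AE|² = 1744/9]
   → A = (16/3, -2)
3. B_x = -18  [2·signedArea(BDF) = -280 ∩ BD · AC = 520/3]
4. B_y = -16  [2·signedArea(BDF) = -280 ∩ BD · AC = 520/3]
   → B = (-18, -16)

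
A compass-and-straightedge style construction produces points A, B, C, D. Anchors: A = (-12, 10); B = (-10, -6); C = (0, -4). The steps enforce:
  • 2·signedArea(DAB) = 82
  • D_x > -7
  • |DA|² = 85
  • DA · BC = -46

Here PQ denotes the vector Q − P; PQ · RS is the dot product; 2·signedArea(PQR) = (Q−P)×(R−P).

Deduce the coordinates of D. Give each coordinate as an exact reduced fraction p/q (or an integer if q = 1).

D = (-6, 3)

1. D_x = -6  [2·signedArea(DAB) = 82 ∩ DA · BC = -46]
2. D_y = 3  [2·signedArea(DAB) = 82 ∩ DA · BC = -46]
   → D = (-6, 3)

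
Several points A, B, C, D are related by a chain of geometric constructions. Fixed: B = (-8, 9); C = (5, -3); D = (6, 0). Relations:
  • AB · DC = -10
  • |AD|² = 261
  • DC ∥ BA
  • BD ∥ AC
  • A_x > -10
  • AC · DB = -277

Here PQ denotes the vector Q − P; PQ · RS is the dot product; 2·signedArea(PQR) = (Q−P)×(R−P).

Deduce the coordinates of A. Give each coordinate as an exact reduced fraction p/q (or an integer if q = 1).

A = (-9, 6)

1. A_x = -9  [BD ∥ AC ∩ DC ∥ BA]
2. A_y = 6  [BD ∥ AC ∩ DC ∥ BA]
   → A = (-9, 6)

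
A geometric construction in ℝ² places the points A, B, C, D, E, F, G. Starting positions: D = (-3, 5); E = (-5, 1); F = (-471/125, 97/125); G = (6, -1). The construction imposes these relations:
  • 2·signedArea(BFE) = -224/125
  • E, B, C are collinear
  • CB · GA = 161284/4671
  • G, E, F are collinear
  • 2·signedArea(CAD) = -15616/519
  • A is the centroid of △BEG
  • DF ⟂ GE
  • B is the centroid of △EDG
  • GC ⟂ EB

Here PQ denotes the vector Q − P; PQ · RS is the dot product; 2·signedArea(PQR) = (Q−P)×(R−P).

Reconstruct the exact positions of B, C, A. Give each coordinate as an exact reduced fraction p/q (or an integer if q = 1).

A = (1/9, 5/9)
B = (-2/3, 5/3)
C = (942/173, 451/173)

1. B_x = -2/3  [B is the centroid of △EDG]
2. B_y = 5/3  [B is the centroid of △EDG]
   → B = (-2/3, 5/3)
3. C_x = 942/173  [E, B, C are collinear ∩ GC ⟂ EB]
4. C_y = 451/173  [E, B, C are collinear ∩ GC ⟂ EB]
   → C = (942/173, 451/173)
5. A_x = 1/9  [A is the centroid of △BEG]
6. A_y = 5/9  [A is the centroid of △BEG]
   → A = (1/9, 5/9)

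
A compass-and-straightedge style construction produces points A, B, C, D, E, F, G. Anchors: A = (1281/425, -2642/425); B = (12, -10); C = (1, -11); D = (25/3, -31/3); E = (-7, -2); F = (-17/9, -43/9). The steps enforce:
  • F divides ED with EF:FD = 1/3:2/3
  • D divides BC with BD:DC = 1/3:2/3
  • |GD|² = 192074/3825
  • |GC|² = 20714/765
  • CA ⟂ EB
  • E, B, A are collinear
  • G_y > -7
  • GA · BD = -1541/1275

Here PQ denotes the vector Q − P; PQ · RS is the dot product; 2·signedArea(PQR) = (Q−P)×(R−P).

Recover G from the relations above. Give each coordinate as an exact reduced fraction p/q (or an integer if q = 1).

G = (3406/1275, -7742/1275)

1. G_x = 3406/1275  [line 11/3·x + 1/3·y + -9908/1275 = 0 ∩ |GD|² = 192074/3825]
2. G_y = -7742/1275  [line 11/3·x + 1/3·y + -9908/1275 = 0 ∩ |GD|² = 192074/3825]
   → G = (3406/1275, -7742/1275)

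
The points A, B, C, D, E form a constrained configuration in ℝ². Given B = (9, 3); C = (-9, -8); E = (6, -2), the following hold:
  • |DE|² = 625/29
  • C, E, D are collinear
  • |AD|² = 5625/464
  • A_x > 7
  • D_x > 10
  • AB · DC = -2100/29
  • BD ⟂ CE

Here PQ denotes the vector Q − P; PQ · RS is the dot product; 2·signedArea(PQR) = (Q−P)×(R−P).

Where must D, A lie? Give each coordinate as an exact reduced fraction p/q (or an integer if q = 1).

1. D_x = 299/29  [C, E, D are collinear ∩ BD ⟂ CE]
2. D_y = -8/29  [C, E, D are collinear ∩ BD ⟂ CE]
   → D = (299/29, -8/29)
3. A_x = 821/116  [line 560/29·x + 224/29·y + -3612/29 = 0 ∩ |AD|² = 5625/464]
4. A_y = -91/58  [line 560/29·x + 224/29·y + -3612/29 = 0 ∩ |AD|² = 5625/464]
   → A = (821/116, -91/58)

A = (821/116, -91/58)
D = (299/29, -8/29)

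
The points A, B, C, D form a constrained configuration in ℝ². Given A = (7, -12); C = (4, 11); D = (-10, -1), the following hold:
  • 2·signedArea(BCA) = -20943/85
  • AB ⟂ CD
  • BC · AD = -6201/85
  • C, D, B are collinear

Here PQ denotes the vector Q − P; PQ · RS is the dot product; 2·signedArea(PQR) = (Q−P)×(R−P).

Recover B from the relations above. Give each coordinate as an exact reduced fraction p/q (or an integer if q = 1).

B = (-479/85, 233/85)

1. B_x = -479/85  [C, D, B are collinear ∩ AB ⟂ CD]
2. B_y = 233/85  [C, D, B are collinear ∩ AB ⟂ CD]
   → B = (-479/85, 233/85)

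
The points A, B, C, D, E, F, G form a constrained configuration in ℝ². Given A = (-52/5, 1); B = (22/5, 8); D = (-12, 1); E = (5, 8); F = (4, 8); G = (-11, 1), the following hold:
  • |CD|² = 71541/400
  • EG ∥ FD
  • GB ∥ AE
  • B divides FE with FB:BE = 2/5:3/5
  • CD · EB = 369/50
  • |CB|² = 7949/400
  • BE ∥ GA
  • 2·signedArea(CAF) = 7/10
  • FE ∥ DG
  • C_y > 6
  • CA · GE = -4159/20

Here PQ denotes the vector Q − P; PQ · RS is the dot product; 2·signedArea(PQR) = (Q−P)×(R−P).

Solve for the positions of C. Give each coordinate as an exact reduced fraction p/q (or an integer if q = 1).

C = (3/10, 25/4)

1. C_x = 3/10  [CA · GE = -4159/20 ∩ 2·signedArea(CAF) = 7/10]
2. C_y = 25/4  [CA · GE = -4159/20 ∩ 2·signedArea(CAF) = 7/10]
   → C = (3/10, 25/4)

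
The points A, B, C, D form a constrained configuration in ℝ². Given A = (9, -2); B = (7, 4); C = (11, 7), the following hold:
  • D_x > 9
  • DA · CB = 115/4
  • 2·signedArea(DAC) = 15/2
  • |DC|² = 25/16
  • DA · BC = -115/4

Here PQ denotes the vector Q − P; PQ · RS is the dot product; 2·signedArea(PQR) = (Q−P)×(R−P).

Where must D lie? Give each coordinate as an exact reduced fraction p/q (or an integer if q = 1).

1. D_x = 10  [DA · BC = -115/4 ∩ 2·signedArea(DAC) = 15/2]
2. D_y = 25/4  [DA · BC = -115/4 ∩ 2·signedArea(DAC) = 15/2]
   → D = (10, 25/4)

D = (10, 25/4)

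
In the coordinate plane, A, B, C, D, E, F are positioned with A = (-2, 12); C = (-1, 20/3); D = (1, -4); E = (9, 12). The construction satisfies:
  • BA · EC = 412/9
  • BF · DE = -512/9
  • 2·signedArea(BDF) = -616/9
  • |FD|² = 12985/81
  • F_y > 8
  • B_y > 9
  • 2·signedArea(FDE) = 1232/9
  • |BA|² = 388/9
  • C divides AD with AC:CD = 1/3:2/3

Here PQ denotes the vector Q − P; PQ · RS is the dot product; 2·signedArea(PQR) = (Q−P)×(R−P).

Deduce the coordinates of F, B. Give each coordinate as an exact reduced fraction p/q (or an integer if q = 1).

1. F_x = -4/3  [line -16·x + 8·y + -800/9 = 0 ∩ |FD|² = 12985/81]
2. F_y = 76/9  [line -16·x + 8·y + -800/9 = 0 ∩ |FD|² = 12985/81]
   → F = (-4/3, 76/9)
3. B_x = 4  [BA · EC = 412/9 ∩ 2·signedArea(BDF) = -616/9]
4. B_y = 28/3  [BA · EC = 412/9 ∩ 2·signedArea(BDF) = -616/9]
   → B = (4, 28/3)

B = (4, 28/3)
F = (-4/3, 76/9)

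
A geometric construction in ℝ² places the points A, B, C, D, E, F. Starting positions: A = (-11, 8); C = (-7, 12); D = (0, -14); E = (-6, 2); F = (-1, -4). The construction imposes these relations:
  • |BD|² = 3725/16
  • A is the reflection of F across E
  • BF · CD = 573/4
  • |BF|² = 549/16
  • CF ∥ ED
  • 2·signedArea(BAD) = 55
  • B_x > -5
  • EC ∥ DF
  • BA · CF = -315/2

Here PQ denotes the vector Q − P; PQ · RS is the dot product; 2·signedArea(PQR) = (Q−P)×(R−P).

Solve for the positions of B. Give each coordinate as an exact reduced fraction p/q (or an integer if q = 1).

B = (-19/4, 1/2)

1. B_x = -19/4  [2·signedArea(BAD) = 55 ∩ BF · CD = 573/4]
2. B_y = 1/2  [2·signedArea(BAD) = 55 ∩ BF · CD = 573/4]
   → B = (-19/4, 1/2)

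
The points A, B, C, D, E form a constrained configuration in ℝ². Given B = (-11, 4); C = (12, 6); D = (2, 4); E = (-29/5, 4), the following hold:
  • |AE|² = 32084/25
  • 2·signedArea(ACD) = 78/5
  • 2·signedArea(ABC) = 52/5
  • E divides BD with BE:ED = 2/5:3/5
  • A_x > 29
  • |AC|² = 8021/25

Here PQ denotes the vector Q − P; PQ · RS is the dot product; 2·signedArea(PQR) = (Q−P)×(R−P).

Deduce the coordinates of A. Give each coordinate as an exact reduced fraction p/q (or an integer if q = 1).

A = (149/5, 8)

1. A_x = 149/5  [2·signedArea(ABC) = 52/5 ∩ 2·signedArea(ACD) = 78/5]
2. A_y = 8  [2·signedArea(ABC) = 52/5 ∩ 2·signedArea(ACD) = 78/5]
   → A = (149/5, 8)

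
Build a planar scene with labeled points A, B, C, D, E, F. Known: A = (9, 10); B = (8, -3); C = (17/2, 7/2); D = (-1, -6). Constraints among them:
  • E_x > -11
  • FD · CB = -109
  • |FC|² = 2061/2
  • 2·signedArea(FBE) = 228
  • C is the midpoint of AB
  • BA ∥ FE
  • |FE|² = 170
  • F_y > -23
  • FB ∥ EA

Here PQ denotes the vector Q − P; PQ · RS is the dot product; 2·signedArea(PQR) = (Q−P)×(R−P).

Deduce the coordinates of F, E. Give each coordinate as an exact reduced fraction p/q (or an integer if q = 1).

E = (-10, -9)
F = (-11, -22)

1. F_x = -11  [line 1/2·x + 13/2·y + 297/2 = 0 ∩ |FC|² = 2061/2]
2. F_y = -22  [line 1/2·x + 13/2·y + 297/2 = 0 ∩ |FC|² = 2061/2]
   → F = (-11, -22)
3. E_x = -10  [FB ∥ EA ∩ BA ∥ FE]
4. E_y = -9  [FB ∥ EA ∩ BA ∥ FE]
   → E = (-10, -9)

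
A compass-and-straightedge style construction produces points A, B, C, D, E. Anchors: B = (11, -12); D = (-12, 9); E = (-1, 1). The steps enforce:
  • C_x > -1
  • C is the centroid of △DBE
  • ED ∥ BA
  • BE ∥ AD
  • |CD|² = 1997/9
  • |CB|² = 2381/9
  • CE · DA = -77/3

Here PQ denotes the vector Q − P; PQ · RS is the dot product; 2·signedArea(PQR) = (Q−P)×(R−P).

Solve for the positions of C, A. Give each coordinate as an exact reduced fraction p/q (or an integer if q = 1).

A = (0, -4)
C = (-2/3, -2/3)

1. C_x = -2/3  [C is the centroid of △DBE]
2. C_y = -2/3  [C is the centroid of △DBE]
   → C = (-2/3, -2/3)
3. A_x = 0  [BE ∥ AD ∩ ED ∥ BA]
4. A_y = -4  [BE ∥ AD ∩ ED ∥ BA]
   → A = (0, -4)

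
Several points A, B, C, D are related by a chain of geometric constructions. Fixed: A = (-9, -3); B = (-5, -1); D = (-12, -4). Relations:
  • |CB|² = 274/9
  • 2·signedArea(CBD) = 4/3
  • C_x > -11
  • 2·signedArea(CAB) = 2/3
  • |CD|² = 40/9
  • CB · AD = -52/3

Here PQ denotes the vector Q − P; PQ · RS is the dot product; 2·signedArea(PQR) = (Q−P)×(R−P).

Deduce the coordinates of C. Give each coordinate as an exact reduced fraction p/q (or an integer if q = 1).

1. C_x = -10  [2·signedArea(CAB) = 2/3 ∩ CB · AD = -52/3]
2. C_y = -10/3  [2·signedArea(CAB) = 2/3 ∩ CB · AD = -52/3]
   → C = (-10, -10/3)

C = (-10, -10/3)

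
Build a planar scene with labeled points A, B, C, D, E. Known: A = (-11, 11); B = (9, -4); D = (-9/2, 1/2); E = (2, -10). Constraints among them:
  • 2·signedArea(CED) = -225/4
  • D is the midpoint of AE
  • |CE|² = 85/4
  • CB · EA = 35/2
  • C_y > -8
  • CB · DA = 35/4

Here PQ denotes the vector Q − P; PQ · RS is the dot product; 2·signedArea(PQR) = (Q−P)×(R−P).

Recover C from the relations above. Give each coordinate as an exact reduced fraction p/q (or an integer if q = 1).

1. C_x = 11/2  [CB · DA = 35/4 ∩ 2·signedArea(CED) = -225/4]
2. C_y = -7  [CB · DA = 35/4 ∩ 2·signedArea(CED) = -225/4]
   → C = (11/2, -7)

C = (11/2, -7)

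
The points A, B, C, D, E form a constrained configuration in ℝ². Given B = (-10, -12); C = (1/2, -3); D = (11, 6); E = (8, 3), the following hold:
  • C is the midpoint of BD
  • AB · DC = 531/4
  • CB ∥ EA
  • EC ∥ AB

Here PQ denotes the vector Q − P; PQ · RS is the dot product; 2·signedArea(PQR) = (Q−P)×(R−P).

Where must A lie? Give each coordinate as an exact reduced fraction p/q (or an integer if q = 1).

A = (-5/2, -6)

1. A_x = -5/2  [EC ∥ AB ∩ CB ∥ EA]
2. A_y = -6  [EC ∥ AB ∩ CB ∥ EA]
   → A = (-5/2, -6)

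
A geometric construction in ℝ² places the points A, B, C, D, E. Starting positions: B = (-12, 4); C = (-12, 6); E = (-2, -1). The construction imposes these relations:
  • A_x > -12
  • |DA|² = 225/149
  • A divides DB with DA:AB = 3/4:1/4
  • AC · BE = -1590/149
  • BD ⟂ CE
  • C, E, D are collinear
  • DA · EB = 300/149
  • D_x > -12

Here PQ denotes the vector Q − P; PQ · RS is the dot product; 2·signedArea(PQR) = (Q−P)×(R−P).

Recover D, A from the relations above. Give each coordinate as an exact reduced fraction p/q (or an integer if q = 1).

1. D_x = -1648/149  [C, E, D are collinear ∩ BD ⟂ CE]
2. D_y = 796/149  [C, E, D are collinear ∩ BD ⟂ CE]
   → D = (-1648/149, 796/149)
3. A_x = -1753/149  [A divides DB with DA:AB = 3/4:1/4]
4. A_y = 646/149  [A divides DB with DA:AB = 3/4:1/4]
   → A = (-1753/149, 646/149)

A = (-1753/149, 646/149)
D = (-1648/149, 796/149)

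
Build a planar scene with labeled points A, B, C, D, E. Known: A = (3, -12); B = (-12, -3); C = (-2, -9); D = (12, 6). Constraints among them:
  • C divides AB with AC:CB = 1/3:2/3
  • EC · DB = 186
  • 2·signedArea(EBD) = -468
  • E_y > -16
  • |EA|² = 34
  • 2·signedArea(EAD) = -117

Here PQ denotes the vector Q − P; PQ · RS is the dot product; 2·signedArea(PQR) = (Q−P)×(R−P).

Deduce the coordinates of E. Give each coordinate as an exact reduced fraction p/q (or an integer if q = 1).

1. E_x = 8  [2·signedArea(EAD) = -117 ∩ 2·signedArea(EBD) = -468]
2. E_y = -15  [2·signedArea(EAD) = -117 ∩ 2·signedArea(EBD) = -468]
   → E = (8, -15)

E = (8, -15)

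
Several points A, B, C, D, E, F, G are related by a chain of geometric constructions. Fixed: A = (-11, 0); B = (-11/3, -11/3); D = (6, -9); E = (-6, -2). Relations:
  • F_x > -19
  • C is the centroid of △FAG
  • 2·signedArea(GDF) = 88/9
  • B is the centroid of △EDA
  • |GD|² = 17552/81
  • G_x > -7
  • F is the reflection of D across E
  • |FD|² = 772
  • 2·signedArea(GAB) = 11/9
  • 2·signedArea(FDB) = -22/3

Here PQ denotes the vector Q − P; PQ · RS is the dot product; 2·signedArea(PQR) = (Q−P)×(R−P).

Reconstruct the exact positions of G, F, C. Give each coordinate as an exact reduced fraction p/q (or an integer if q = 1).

1. F_x = -18  [F is the reflection of D across E]
2. F_y = 5  [F is the reflection of D across E]
   → F = (-18, 5)
3. G_x = -62/9  [2·signedArea(GAB) = 11/9 ∩ 2·signedArea(GDF) = 88/9]
4. G_y = -17/9  [2·signedArea(GAB) = 11/9 ∩ 2·signedArea(GDF) = 88/9]
   → G = (-62/9, -17/9)
5. C_x = -323/27  [C is the centroid of △FAG]
6. C_y = 28/27  [C is the centroid of △FAG]
   → C = (-323/27, 28/27)

C = (-323/27, 28/27)
F = (-18, 5)
G = (-62/9, -17/9)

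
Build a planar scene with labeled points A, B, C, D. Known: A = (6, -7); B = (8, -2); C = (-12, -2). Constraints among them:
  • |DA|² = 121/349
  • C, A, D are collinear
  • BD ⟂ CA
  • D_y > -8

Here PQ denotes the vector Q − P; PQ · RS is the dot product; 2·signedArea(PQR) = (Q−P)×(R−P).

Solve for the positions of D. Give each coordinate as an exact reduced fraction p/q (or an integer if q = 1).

1. D_x = 2292/349  [C, A, D are collinear ∩ BD ⟂ CA]
2. D_y = -2498/349  [C, A, D are collinear ∩ BD ⟂ CA]
   → D = (2292/349, -2498/349)

D = (2292/349, -2498/349)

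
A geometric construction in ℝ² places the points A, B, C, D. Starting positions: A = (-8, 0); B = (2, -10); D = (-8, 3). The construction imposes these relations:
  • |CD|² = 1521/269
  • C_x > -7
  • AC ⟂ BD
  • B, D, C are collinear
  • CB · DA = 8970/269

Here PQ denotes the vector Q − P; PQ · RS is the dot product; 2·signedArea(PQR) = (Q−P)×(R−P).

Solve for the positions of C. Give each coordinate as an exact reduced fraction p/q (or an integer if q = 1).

1. C_x = -1762/269  [B, D, C are collinear ∩ AC ⟂ BD]
2. C_y = 300/269  [B, D, C are collinear ∩ AC ⟂ BD]
   → C = (-1762/269, 300/269)

C = (-1762/269, 300/269)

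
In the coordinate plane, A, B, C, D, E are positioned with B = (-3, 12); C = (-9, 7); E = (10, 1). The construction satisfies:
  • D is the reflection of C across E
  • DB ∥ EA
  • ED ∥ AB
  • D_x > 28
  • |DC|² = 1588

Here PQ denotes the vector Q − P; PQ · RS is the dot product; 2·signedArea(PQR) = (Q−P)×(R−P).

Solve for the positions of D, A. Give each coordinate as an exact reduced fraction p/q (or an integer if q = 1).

1. D_x = 29  [D is the reflection of C across E]
2. D_y = -5  [D is the reflection of C across E]
   → D = (29, -5)
3. A_x = -22  [ED ∥ AB ∩ DB ∥ EA]
4. A_y = 18  [ED ∥ AB ∩ DB ∥ EA]
   → A = (-22, 18)

A = (-22, 18)
D = (29, -5)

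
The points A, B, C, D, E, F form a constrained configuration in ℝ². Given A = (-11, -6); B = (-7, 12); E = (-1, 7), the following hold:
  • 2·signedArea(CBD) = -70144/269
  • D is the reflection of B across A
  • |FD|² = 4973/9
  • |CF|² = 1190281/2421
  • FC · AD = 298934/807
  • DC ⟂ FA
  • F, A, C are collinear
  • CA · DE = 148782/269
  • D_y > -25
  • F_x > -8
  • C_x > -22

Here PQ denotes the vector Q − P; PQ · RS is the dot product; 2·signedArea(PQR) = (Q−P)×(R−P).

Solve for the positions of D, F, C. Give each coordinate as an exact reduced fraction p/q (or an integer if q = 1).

1. D_x = -15  [D is the reflection of B across A]
2. D_y = -24  [D is the reflection of B across A]
   → D = (-15, -24)
3. C_x = -5699/269  [CA · DE = 148782/269 ∩ 2·signedArea(CBD) = -70144/269]
4. C_y = -5176/269  [CA · DE = 148782/269 ∩ 2·signedArea(CBD) = -70144/269]
   → C = (-5699/269, -5176/269)
5. F_x = -23/3  [FC · AD = 298934/807 ∩ F, A, C are collinear]
6. F_y = -5/3  [FC · AD = 298934/807 ∩ F, A, C are collinear]
   → F = (-23/3, -5/3)

C = (-5699/269, -5176/269)
D = (-15, -24)
F = (-23/3, -5/3)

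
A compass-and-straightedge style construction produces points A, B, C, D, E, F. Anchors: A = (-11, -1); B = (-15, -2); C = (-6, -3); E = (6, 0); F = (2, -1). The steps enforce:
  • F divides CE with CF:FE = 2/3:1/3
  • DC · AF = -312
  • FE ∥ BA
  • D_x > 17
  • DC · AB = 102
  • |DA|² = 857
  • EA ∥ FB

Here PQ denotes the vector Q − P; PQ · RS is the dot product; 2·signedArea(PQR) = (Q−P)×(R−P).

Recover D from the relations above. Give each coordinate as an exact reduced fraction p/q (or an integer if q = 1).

D = (18, 3)

1. D_x = 18  [DC · AB = 102 ∩ DC · AF = -312]
2. D_y = 3  [DC · AB = 102 ∩ DC · AF = -312]
   → D = (18, 3)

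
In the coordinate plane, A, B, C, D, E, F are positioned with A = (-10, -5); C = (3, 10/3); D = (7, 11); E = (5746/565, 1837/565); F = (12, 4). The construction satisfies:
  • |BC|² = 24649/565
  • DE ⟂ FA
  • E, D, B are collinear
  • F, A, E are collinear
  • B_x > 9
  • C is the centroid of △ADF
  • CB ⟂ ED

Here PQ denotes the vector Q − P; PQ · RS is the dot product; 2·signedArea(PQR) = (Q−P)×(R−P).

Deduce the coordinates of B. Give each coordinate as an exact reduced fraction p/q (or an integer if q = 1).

1. B_x = 5149/565  [E, D, B are collinear ∩ CB ⟂ ED]
2. B_y = 9889/1695  [E, D, B are collinear ∩ CB ⟂ ED]
   → B = (5149/565, 9889/1695)

B = (5149/565, 9889/1695)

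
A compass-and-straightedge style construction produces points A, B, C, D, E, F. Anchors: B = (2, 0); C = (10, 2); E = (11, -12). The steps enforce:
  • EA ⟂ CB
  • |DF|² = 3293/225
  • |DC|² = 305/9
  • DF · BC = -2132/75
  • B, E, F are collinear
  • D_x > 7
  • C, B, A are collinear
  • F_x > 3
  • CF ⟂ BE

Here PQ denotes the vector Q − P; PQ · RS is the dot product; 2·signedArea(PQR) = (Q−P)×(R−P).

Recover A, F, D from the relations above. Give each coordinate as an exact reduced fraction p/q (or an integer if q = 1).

1. A_x = 130/17  [C, B, A are collinear ∩ EA ⟂ CB]
2. A_y = 24/17  [C, B, A are collinear ∩ EA ⟂ CB]
   → A = (130/17, 24/17)
3. F_x = 98/25  [B, E, F are collinear ∩ CF ⟂ BE]
4. F_y = -64/25  [B, E, F are collinear ∩ CF ⟂ BE]
   → F = (98/25, -64/25)
5. D_x = 23/3  [line -8·x + -2·y + 164/3 = 0 ∩ |DC|² = 305/9]
6. D_y = -10/3  [line -8·x + -2·y + 164/3 = 0 ∩ |DC|² = 305/9]
   → D = (23/3, -10/3)

A = (130/17, 24/17)
D = (23/3, -10/3)
F = (98/25, -64/25)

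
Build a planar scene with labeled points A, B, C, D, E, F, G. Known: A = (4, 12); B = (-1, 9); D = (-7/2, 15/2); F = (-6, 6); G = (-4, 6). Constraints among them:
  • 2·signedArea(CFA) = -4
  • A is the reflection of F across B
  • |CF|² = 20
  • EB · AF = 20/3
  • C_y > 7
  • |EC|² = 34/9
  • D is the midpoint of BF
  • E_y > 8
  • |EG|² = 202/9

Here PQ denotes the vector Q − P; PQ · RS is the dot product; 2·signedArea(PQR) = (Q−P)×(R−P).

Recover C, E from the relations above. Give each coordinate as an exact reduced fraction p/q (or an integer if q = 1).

1. C_x = -2  [line -6·x + 10·y + -92 = 0 ∩ |CF|² = 20]
2. C_y = 8  [line -6·x + 10·y + -92 = 0 ∩ |CF|² = 20]
   → C = (-2, 8)
3. E_x = -1/3  [line 10·x + 6·y + -152/3 = 0 ∩ |EC|² = 34/9]
4. E_y = 9  [line 10·x + 6·y + -152/3 = 0 ∩ |EC|² = 34/9]
   → E = (-1/3, 9)

C = (-2, 8)
E = (-1/3, 9)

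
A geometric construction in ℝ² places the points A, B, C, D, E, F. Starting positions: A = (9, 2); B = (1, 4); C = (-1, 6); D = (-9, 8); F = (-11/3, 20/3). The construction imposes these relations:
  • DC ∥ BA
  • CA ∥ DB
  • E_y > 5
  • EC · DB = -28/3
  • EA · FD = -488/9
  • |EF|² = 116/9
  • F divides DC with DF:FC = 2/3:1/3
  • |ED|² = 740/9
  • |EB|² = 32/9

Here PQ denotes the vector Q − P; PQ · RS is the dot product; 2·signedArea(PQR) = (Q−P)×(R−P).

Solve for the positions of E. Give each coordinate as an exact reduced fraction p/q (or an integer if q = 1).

E = (-1/3, 16/3)

1. E_x = -1/3  [EA · FD = -488/9 ∩ EC · DB = -28/3]
2. E_y = 16/3  [EA · FD = -488/9 ∩ EC · DB = -28/3]
   → E = (-1/3, 16/3)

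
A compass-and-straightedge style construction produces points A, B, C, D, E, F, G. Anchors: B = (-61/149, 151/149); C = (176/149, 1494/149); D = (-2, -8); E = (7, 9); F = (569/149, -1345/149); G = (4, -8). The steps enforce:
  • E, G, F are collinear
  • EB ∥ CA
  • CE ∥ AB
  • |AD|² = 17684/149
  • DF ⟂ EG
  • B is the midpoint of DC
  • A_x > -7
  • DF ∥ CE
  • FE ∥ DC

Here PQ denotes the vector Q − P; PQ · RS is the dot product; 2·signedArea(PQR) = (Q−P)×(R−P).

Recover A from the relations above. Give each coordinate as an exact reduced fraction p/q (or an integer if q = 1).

A = (-928/149, 304/149)

1. A_x = -928/149  [CE ∥ AB ∩ EB ∥ CA]
2. A_y = 304/149  [CE ∥ AB ∩ EB ∥ CA]
   → A = (-928/149, 304/149)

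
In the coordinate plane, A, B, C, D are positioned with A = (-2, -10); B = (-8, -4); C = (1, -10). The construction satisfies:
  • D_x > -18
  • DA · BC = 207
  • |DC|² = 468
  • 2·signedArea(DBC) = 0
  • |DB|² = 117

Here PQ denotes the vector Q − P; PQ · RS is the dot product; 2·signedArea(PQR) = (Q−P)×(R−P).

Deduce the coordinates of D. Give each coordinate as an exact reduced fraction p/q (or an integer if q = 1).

D = (-17, 2)

1. D_x = -17  [2·signedArea(DBC) = 0 ∩ DA · BC = 207]
2. D_y = 2  [2·signedArea(DBC) = 0 ∩ DA · BC = 207]
   → D = (-17, 2)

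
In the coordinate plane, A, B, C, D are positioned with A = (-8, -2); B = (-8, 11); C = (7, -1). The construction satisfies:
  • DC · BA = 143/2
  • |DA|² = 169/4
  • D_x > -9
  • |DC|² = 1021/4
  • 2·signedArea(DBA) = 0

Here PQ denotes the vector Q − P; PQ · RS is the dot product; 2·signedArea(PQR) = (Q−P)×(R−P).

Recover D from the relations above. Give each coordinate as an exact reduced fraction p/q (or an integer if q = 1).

D = (-8, 9/2)

1. D_x = -8  [2·signedArea(DBA) = 0 ∩ DC · BA = 143/2]
2. D_y = 9/2  [2·signedArea(DBA) = 0 ∩ DC · BA = 143/2]
   → D = (-8, 9/2)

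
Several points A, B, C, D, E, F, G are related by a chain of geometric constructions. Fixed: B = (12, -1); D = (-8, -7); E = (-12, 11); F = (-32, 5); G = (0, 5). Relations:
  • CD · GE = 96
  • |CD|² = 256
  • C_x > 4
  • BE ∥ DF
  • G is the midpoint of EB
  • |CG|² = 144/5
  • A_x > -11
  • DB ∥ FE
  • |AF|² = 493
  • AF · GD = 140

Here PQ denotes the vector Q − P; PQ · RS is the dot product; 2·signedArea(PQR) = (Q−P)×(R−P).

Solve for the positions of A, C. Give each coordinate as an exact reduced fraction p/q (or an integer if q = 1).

1. A_x = -10  [line 8·x + 12·y + 56 = 0 ∩ |AF|² = 493]
2. A_y = 2  [line 8·x + 12·y + 56 = 0 ∩ |AF|² = 493]
   → A = (-10, 2)
3. C_x = 24/5  [line 12·x + -6·y + -42 = 0 ∩ |CG|² = 144/5]
4. C_y = 13/5  [line 12·x + -6·y + -42 = 0 ∩ |CG|² = 144/5]
   → C = (24/5, 13/5)

A = (-10, 2)
C = (24/5, 13/5)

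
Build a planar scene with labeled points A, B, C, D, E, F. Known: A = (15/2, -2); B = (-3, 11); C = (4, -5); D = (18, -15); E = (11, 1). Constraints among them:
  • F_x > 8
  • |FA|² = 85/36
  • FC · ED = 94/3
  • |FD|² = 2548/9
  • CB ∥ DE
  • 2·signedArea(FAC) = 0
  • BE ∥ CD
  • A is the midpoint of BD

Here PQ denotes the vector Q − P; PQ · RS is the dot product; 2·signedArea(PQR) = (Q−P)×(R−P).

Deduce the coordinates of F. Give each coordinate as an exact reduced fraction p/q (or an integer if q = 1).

1. F_x = 26/3  [2·signedArea(FAC) = 0 ∩ FC · ED = 94/3]
2. F_y = -1  [2·signedArea(FAC) = 0 ∩ FC · ED = 94/3]
   → F = (26/3, -1)

F = (26/3, -1)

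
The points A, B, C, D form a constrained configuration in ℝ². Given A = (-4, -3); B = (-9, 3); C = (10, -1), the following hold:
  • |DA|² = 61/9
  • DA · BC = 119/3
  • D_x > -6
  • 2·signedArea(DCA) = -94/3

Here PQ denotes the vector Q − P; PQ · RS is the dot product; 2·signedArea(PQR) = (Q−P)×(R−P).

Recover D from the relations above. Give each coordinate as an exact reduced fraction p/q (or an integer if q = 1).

D = (-17/3, -1)

1. D_x = -17/3  [DA · BC = 119/3 ∩ 2·signedArea(DCA) = -94/3]
2. D_y = -1  [DA · BC = 119/3 ∩ 2·signedArea(DCA) = -94/3]
   → D = (-17/3, -1)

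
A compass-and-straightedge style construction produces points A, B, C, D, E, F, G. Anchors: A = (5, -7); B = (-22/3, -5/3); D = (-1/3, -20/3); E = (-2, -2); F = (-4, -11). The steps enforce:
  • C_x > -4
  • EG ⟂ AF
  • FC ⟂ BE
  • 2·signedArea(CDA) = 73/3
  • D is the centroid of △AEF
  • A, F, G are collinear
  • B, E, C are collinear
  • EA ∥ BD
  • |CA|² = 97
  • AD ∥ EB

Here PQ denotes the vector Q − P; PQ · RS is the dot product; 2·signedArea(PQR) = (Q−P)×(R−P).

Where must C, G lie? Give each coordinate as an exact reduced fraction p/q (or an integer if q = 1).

1. C_x = -882/257  [B, E, C are collinear ∩ FC ⟂ BE]
2. C_y = -491/257  [B, E, C are collinear ∩ FC ⟂ BE]
   → C = (-882/257, -491/257)
3. G_x = 98/97  [A, F, G are collinear ∩ EG ⟂ AF]
4. G_y = -851/97  [A, F, G are collinear ∩ EG ⟂ AF]
   → G = (98/97, -851/97)

C = (-882/257, -491/257)
G = (98/97, -851/97)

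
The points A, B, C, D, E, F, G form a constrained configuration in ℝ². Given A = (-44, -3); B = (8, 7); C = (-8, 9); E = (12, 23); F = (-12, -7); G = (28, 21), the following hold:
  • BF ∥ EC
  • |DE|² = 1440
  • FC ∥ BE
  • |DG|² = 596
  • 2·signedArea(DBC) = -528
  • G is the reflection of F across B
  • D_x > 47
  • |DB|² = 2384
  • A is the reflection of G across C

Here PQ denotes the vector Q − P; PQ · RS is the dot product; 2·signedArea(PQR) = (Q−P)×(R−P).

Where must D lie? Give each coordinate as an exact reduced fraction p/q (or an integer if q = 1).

1. D_x = 48  [line -2·x + -16·y + 656 = 0 ∩ |DE|² = 1440]
2. D_y = 35  [line -2·x + -16·y + 656 = 0 ∩ |DE|² = 1440]
   → D = (48, 35)

D = (48, 35)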